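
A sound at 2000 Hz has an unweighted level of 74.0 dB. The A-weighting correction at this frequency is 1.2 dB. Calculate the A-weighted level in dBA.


Given values:
  SPL = 74.0 dB
  A-weighting at 2000 Hz = 1.2 dB
Formula: L_A = SPL + A_weight
L_A = 74.0 + (1.2)
L_A = 75.2

75.2 dBA


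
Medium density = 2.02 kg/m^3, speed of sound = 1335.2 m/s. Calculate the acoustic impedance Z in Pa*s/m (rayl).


Given values:
  rho = 2.02 kg/m^3
  c = 1335.2 m/s
Formula: Z = rho * c
Z = 2.02 * 1335.2
Z = 2697.1

2697.1 rayl


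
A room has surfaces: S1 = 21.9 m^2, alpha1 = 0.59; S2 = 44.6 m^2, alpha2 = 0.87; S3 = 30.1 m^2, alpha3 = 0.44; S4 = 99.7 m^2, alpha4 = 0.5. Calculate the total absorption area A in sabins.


Given surfaces:
  Surface 1: 21.9 * 0.59 = 12.921
  Surface 2: 44.6 * 0.87 = 38.802
  Surface 3: 30.1 * 0.44 = 13.244
  Surface 4: 99.7 * 0.5 = 49.85
Formula: A = sum(Si * alpha_i)
A = 12.921 + 38.802 + 13.244 + 49.85
A = 114.82

114.82 sabins


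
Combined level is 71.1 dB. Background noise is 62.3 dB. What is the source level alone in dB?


Given values:
  L_total = 71.1 dB, L_bg = 62.3 dB
Formula: L_source = 10 * log10(10^(L_total/10) - 10^(L_bg/10))
Convert to linear:
  10^(71.1/10) = 12882495.5169
  10^(62.3/10) = 1698243.6525
Difference: 12882495.5169 - 1698243.6525 = 11184251.8644
L_source = 10 * log10(11184251.8644) = 70.49

70.49 dB


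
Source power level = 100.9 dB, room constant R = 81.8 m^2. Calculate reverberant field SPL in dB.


Given values:
  Lw = 100.9 dB, R = 81.8 m^2
Formula: SPL = Lw + 10 * log10(4 / R)
Compute 4 / R = 4 / 81.8 = 0.0489
Compute 10 * log10(0.0489) = -13.1069
SPL = 100.9 + (-13.1069) = 87.79

87.79 dB


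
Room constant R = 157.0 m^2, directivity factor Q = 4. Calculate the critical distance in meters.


Given values:
  R = 157.0 m^2, Q = 4
Formula: d_c = 0.141 * sqrt(Q * R)
Compute Q * R = 4 * 157.0 = 628.0
Compute sqrt(628.0) = 25.0599
d_c = 0.141 * 25.0599 = 3.533

3.533 m


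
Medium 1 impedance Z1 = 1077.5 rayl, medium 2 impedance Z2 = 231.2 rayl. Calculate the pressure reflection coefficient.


Given values:
  Z1 = 1077.5 rayl, Z2 = 231.2 rayl
Formula: R = (Z2 - Z1) / (Z2 + Z1)
Numerator: Z2 - Z1 = 231.2 - 1077.5 = -846.3
Denominator: Z2 + Z1 = 231.2 + 1077.5 = 1308.7
R = -846.3 / 1308.7 = -0.6467

-0.6467


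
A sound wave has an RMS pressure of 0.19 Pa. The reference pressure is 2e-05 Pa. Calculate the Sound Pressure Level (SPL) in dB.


Given values:
  p = 0.19 Pa
  p_ref = 2e-05 Pa
Formula: SPL = 20 * log10(p / p_ref)
Compute ratio: p / p_ref = 0.19 / 2e-05 = 9500
Compute log10: log10(9500) = 3.977724
Multiply: SPL = 20 * 3.977724 = 79.55

79.55 dB


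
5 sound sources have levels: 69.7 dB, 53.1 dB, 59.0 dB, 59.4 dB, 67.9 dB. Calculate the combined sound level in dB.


Formula: L_total = 10 * log10( sum(10^(Li/10)) )
  Source 1: 10^(69.7/10) = 9332543.008
  Source 2: 10^(53.1/10) = 204173.7945
  Source 3: 10^(59.0/10) = 794328.2347
  Source 4: 10^(59.4/10) = 870963.59
  Source 5: 10^(67.9/10) = 6165950.0186
Sum of linear values = 17367958.6458
L_total = 10 * log10(17367958.6458) = 72.4

72.4 dB


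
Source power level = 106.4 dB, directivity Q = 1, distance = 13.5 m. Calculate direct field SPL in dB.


Given values:
  Lw = 106.4 dB, Q = 1, r = 13.5 m
Formula: SPL = Lw + 10 * log10(Q / (4 * pi * r^2))
Compute 4 * pi * r^2 = 4 * pi * 13.5^2 = 2290.221
Compute Q / denom = 1 / 2290.221 = 0.00043664
Compute 10 * log10(0.00043664) = -33.5988
SPL = 106.4 + (-33.5988) = 72.8

72.8 dB


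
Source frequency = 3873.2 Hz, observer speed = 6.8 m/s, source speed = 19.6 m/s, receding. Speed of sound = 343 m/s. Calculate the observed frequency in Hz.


Given values:
  f_s = 3873.2 Hz, v_o = 6.8 m/s, v_s = 19.6 m/s
  Direction: receding
Formula: f_o = f_s * (c - v_o) / (c + v_s)
Numerator: c - v_o = 343 - 6.8 = 336.2
Denominator: c + v_s = 343 + 19.6 = 362.6
f_o = 3873.2 * 336.2 / 362.6 = 3591.2

3591.2 Hz


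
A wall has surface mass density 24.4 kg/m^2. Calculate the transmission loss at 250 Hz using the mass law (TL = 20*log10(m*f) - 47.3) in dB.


Given values:
  m = 24.4 kg/m^2, f = 250 Hz
Formula: TL = 20 * log10(m * f) - 47.3
Compute m * f = 24.4 * 250 = 6100.0
Compute log10(6100.0) = 3.78533
Compute 20 * 3.78533 = 75.7066
TL = 75.7066 - 47.3 = 28.41

28.41 dB


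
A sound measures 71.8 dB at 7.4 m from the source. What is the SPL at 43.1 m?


Given values:
  SPL1 = 71.8 dB, r1 = 7.4 m, r2 = 43.1 m
Formula: SPL2 = SPL1 - 20 * log10(r2 / r1)
Compute ratio: r2 / r1 = 43.1 / 7.4 = 5.8243
Compute log10: log10(5.8243) = 0.765244
Compute drop: 20 * 0.765244 = 15.3049
SPL2 = 71.8 - 15.3049 = 56.5

56.5 dB


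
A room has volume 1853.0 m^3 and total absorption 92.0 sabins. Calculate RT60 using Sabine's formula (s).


Given values:
  V = 1853.0 m^3
  A = 92.0 sabins
Formula: RT60 = 0.161 * V / A
Numerator: 0.161 * 1853.0 = 298.333
RT60 = 298.333 / 92.0 = 3.243

3.243 s


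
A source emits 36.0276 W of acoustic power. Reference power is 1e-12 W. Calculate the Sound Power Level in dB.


Given values:
  W = 36.0276 W
  W_ref = 1e-12 W
Formula: SWL = 10 * log10(W / W_ref)
Compute ratio: W / W_ref = 36027600000000
Compute log10: log10(36027600000000) = 13.556635
Multiply: SWL = 10 * 13.556635 = 135.57

135.57 dB


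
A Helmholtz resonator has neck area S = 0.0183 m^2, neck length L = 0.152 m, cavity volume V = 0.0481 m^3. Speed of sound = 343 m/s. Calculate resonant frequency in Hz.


Given values:
  S = 0.0183 m^2, L = 0.152 m, V = 0.0481 m^3, c = 343 m/s
Formula: f = (c / (2*pi)) * sqrt(S / (V * L))
Compute V * L = 0.0481 * 0.152 = 0.0073112
Compute S / (V * L) = 0.0183 / 0.0073112 = 2.503
Compute sqrt(2.503) = 1.582087
Compute c / (2*pi) = 343 / 6.283185 = 54.590148
f = 54.590148 * 1.582087 = 86.37

86.37 Hz


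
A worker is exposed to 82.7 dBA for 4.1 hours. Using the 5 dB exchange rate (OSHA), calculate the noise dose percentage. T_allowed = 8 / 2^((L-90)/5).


Given values:
  L = 82.7 dBA, T = 4.1 hours
Formula: T_allowed = 8 / 2^((L - 90) / 5)
Compute exponent: (82.7 - 90) / 5 = -1.46
Compute 2^(-1.46) = 0.363493
T_allowed = 8 / 0.363493 = 22.008677 hours
Dose = (T / T_allowed) * 100
Dose = (4.1 / 22.008677) * 100 = 18.63

18.63 %


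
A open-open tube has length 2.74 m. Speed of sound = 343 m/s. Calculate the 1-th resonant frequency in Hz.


Given values:
  Tube type: open-open, L = 2.74 m, c = 343 m/s, n = 1
Formula: f_n = n * c / (2 * L)
Compute 2 * L = 2 * 2.74 = 5.48
f = 1 * 343 / 5.48
f = 62.59

62.59 Hz


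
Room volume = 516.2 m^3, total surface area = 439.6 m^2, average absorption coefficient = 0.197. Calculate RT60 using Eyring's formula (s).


Given values:
  V = 516.2 m^3, S = 439.6 m^2, alpha = 0.197
Formula: RT60 = 0.161 * V / (-S * ln(1 - alpha))
Compute ln(1 - 0.197) = ln(0.803) = -0.219401
Denominator: -439.6 * -0.219401 = 96.4487
Numerator: 0.161 * 516.2 = 83.1082
RT60 = 83.1082 / 96.4487 = 0.862

0.862 s


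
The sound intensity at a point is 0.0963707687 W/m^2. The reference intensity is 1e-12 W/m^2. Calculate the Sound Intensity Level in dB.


Given values:
  I = 0.0963707687 W/m^2
  I_ref = 1e-12 W/m^2
Formula: SIL = 10 * log10(I / I_ref)
Compute ratio: I / I_ref = 96370768700
Compute log10: log10(96370768700) = 10.983945
Multiply: SIL = 10 * 10.983945 = 109.84

109.84 dB


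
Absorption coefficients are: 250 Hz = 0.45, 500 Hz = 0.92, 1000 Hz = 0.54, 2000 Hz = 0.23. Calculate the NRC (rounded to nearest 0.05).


Given values:
  a_250 = 0.45, a_500 = 0.92
  a_1000 = 0.54, a_2000 = 0.23
Formula: NRC = (a250 + a500 + a1000 + a2000) / 4
Sum = 0.45 + 0.92 + 0.54 + 0.23 = 2.14
NRC = 2.14 / 4 = 0.535
Rounded to nearest 0.05: 0.55

0.55


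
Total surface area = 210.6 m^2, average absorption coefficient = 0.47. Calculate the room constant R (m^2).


Given values:
  S = 210.6 m^2, alpha = 0.47
Formula: R = S * alpha / (1 - alpha)
Numerator: 210.6 * 0.47 = 98.982
Denominator: 1 - 0.47 = 0.53
R = 98.982 / 0.53 = 186.76

186.76 m^2


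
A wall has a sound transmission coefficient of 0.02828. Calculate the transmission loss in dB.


Given values:
  tau = 0.02828
Formula: TL = 10 * log10(1 / tau)
Compute 1 / tau = 1 / 0.02828 = 35.3607
Compute log10(35.3607) = 1.548521
TL = 10 * 1.548521 = 15.49

15.49 dB


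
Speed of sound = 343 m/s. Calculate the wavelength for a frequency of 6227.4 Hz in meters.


Given values:
  c = 343 m/s, f = 6227.4 Hz
Formula: lambda = c / f
lambda = 343 / 6227.4
lambda = 0.0551

0.0551 m


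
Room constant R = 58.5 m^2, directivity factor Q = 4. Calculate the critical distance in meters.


Given values:
  R = 58.5 m^2, Q = 4
Formula: d_c = 0.141 * sqrt(Q * R)
Compute Q * R = 4 * 58.5 = 234.0
Compute sqrt(234.0) = 15.2971
d_c = 0.141 * 15.2971 = 2.157

2.157 m


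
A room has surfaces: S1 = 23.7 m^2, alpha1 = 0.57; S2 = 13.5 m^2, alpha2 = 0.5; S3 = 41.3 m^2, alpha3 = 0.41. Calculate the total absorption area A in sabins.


Given surfaces:
  Surface 1: 23.7 * 0.57 = 13.509
  Surface 2: 13.5 * 0.5 = 6.75
  Surface 3: 41.3 * 0.41 = 16.933
Formula: A = sum(Si * alpha_i)
A = 13.509 + 6.75 + 16.933
A = 37.19

37.19 sabins


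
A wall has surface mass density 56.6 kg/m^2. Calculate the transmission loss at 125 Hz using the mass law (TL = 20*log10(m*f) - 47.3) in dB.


Given values:
  m = 56.6 kg/m^2, f = 125 Hz
Formula: TL = 20 * log10(m * f) - 47.3
Compute m * f = 56.6 * 125 = 7075.0
Compute log10(7075.0) = 3.849726
Compute 20 * 3.849726 = 76.9945
TL = 76.9945 - 47.3 = 29.69

29.69 dB


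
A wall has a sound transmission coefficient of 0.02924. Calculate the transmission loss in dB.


Given values:
  tau = 0.02924
Formula: TL = 10 * log10(1 / tau)
Compute 1 / tau = 1 / 0.02924 = 34.1997
Compute log10(34.1997) = 1.534022
TL = 10 * 1.534022 = 15.34

15.34 dB


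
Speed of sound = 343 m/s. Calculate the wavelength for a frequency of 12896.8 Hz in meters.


Given values:
  c = 343 m/s, f = 12896.8 Hz
Formula: lambda = c / f
lambda = 343 / 12896.8
lambda = 0.0266

0.0266 m


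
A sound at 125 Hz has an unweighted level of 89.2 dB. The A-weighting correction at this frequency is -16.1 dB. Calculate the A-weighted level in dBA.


Given values:
  SPL = 89.2 dB
  A-weighting at 125 Hz = -16.1 dB
Formula: L_A = SPL + A_weight
L_A = 89.2 + (-16.1)
L_A = 73.1

73.1 dBA


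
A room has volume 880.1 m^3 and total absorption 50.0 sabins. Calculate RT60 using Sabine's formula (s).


Given values:
  V = 880.1 m^3
  A = 50.0 sabins
Formula: RT60 = 0.161 * V / A
Numerator: 0.161 * 880.1 = 141.6961
RT60 = 141.6961 / 50.0 = 2.834

2.834 s


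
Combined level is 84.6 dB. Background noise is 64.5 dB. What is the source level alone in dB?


Given values:
  L_total = 84.6 dB, L_bg = 64.5 dB
Formula: L_source = 10 * log10(10^(L_total/10) - 10^(L_bg/10))
Convert to linear:
  10^(84.6/10) = 288403150.3127
  10^(64.5/10) = 2818382.9313
Difference: 288403150.3127 - 2818382.9313 = 285584767.3814
L_source = 10 * log10(285584767.3814) = 84.56

84.56 dB


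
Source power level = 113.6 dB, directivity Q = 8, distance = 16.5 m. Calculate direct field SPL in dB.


Given values:
  Lw = 113.6 dB, Q = 8, r = 16.5 m
Formula: SPL = Lw + 10 * log10(Q / (4 * pi * r^2))
Compute 4 * pi * r^2 = 4 * pi * 16.5^2 = 3421.1944
Compute Q / denom = 8 / 3421.1944 = 0.00233836
Compute 10 * log10(0.00233836) = -26.3109
SPL = 113.6 + (-26.3109) = 87.29

87.29 dB


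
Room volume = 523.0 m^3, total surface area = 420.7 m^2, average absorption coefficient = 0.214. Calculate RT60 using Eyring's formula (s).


Given values:
  V = 523.0 m^3, S = 420.7 m^2, alpha = 0.214
Formula: RT60 = 0.161 * V / (-S * ln(1 - alpha))
Compute ln(1 - 0.214) = ln(0.786) = -0.240798
Denominator: -420.7 * -0.240798 = 101.3037
Numerator: 0.161 * 523.0 = 84.203
RT60 = 84.203 / 101.3037 = 0.831

0.831 s


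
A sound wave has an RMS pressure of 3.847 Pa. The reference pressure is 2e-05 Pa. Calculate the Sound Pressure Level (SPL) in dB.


Given values:
  p = 3.847 Pa
  p_ref = 2e-05 Pa
Formula: SPL = 20 * log10(p / p_ref)
Compute ratio: p / p_ref = 3.847 / 2e-05 = 192350
Compute log10: log10(192350) = 5.284092
Multiply: SPL = 20 * 5.284092 = 105.68

105.68 dB


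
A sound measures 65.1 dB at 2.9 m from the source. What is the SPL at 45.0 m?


Given values:
  SPL1 = 65.1 dB, r1 = 2.9 m, r2 = 45.0 m
Formula: SPL2 = SPL1 - 20 * log10(r2 / r1)
Compute ratio: r2 / r1 = 45.0 / 2.9 = 15.5172
Compute log10: log10(15.5172) = 1.190813
Compute drop: 20 * 1.190813 = 23.8163
SPL2 = 65.1 - 23.8163 = 41.28

41.28 dB


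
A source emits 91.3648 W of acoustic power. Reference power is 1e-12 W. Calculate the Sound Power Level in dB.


Given values:
  W = 91.3648 W
  W_ref = 1e-12 W
Formula: SWL = 10 * log10(W / W_ref)
Compute ratio: W / W_ref = 91364800000000
Compute log10: log10(91364800000000) = 13.960779
Multiply: SWL = 10 * 13.960779 = 139.61

139.61 dB


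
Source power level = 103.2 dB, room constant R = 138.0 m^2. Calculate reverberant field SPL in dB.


Given values:
  Lw = 103.2 dB, R = 138.0 m^2
Formula: SPL = Lw + 10 * log10(4 / R)
Compute 4 / R = 4 / 138.0 = 0.028986
Compute 10 * log10(0.028986) = -15.3781
SPL = 103.2 + (-15.3781) = 87.82

87.82 dB


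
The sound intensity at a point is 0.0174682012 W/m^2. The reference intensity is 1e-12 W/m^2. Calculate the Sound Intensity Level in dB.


Given values:
  I = 0.0174682012 W/m^2
  I_ref = 1e-12 W/m^2
Formula: SIL = 10 * log10(I / I_ref)
Compute ratio: I / I_ref = 17468201200
Compute log10: log10(17468201200) = 10.242248
Multiply: SIL = 10 * 10.242248 = 102.42

102.42 dB


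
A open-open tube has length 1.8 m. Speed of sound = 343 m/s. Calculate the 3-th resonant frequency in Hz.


Given values:
  Tube type: open-open, L = 1.8 m, c = 343 m/s, n = 3
Formula: f_n = n * c / (2 * L)
Compute 2 * L = 2 * 1.8 = 3.6
f = 3 * 343 / 3.6
f = 285.83

285.83 Hz


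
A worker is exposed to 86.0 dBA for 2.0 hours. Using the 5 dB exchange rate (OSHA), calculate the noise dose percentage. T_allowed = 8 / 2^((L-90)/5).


Given values:
  L = 86.0 dBA, T = 2.0 hours
Formula: T_allowed = 8 / 2^((L - 90) / 5)
Compute exponent: (86.0 - 90) / 5 = -0.8
Compute 2^(-0.8) = 0.574349
T_allowed = 8 / 0.574349 = 13.928813 hours
Dose = (T / T_allowed) * 100
Dose = (2.0 / 13.928813) * 100 = 14.36

14.36 %


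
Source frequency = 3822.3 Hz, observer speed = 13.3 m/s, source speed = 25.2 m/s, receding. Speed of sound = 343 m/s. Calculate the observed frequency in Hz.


Given values:
  f_s = 3822.3 Hz, v_o = 13.3 m/s, v_s = 25.2 m/s
  Direction: receding
Formula: f_o = f_s * (c - v_o) / (c + v_s)
Numerator: c - v_o = 343 - 13.3 = 329.7
Denominator: c + v_s = 343 + 25.2 = 368.2
f_o = 3822.3 * 329.7 / 368.2 = 3422.63

3422.63 Hz


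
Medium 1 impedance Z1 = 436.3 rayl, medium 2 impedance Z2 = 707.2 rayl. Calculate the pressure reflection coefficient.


Given values:
  Z1 = 436.3 rayl, Z2 = 707.2 rayl
Formula: R = (Z2 - Z1) / (Z2 + Z1)
Numerator: Z2 - Z1 = 707.2 - 436.3 = 270.9
Denominator: Z2 + Z1 = 707.2 + 436.3 = 1143.5
R = 270.9 / 1143.5 = 0.2369

0.2369


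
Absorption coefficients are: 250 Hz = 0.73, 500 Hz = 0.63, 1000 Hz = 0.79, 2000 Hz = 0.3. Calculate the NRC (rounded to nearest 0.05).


Given values:
  a_250 = 0.73, a_500 = 0.63
  a_1000 = 0.79, a_2000 = 0.3
Formula: NRC = (a250 + a500 + a1000 + a2000) / 4
Sum = 0.73 + 0.63 + 0.79 + 0.3 = 2.45
NRC = 2.45 / 4 = 0.6125
Rounded to nearest 0.05: 0.6

0.6


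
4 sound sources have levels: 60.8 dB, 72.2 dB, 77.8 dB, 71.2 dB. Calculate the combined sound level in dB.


Formula: L_total = 10 * log10( sum(10^(Li/10)) )
  Source 1: 10^(60.8/10) = 1202264.4346
  Source 2: 10^(72.2/10) = 16595869.0744
  Source 3: 10^(77.8/10) = 60255958.6074
  Source 4: 10^(71.2/10) = 13182567.3856
Sum of linear values = 91236659.502
L_total = 10 * log10(91236659.502) = 79.6

79.6 dB


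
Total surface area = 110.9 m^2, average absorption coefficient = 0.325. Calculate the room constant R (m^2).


Given values:
  S = 110.9 m^2, alpha = 0.325
Formula: R = S * alpha / (1 - alpha)
Numerator: 110.9 * 0.325 = 36.0425
Denominator: 1 - 0.325 = 0.675
R = 36.0425 / 0.675 = 53.4

53.4 m^2


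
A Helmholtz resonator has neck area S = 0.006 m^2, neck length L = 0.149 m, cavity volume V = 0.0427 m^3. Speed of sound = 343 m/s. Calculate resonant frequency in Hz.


Given values:
  S = 0.006 m^2, L = 0.149 m, V = 0.0427 m^3, c = 343 m/s
Formula: f = (c / (2*pi)) * sqrt(S / (V * L))
Compute V * L = 0.0427 * 0.149 = 0.0063623
Compute S / (V * L) = 0.006 / 0.0063623 = 0.9431
Compute sqrt(0.9431) = 0.971133
Compute c / (2*pi) = 343 / 6.283185 = 54.590148
f = 54.590148 * 0.971133 = 53.01

53.01 Hz


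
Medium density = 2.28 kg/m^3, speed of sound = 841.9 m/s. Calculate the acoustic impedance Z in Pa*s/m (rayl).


Given values:
  rho = 2.28 kg/m^3
  c = 841.9 m/s
Formula: Z = rho * c
Z = 2.28 * 841.9
Z = 1919.53

1919.53 rayl


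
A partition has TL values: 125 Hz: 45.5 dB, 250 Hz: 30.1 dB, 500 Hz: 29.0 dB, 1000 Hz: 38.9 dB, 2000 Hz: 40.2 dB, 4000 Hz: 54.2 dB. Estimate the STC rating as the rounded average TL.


Given TL values at each frequency:
  125 Hz: 45.5 dB
  250 Hz: 30.1 dB
  500 Hz: 29.0 dB
  1000 Hz: 38.9 dB
  2000 Hz: 40.2 dB
  4000 Hz: 54.2 dB
Formula: STC ~ round(average of TL values)
Sum = 45.5 + 30.1 + 29.0 + 38.9 + 40.2 + 54.2 = 237.9
Average = 237.9 / 6 = 39.65
Rounded: 40

40


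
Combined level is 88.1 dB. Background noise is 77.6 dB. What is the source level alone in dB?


Given values:
  L_total = 88.1 dB, L_bg = 77.6 dB
Formula: L_source = 10 * log10(10^(L_total/10) - 10^(L_bg/10))
Convert to linear:
  10^(88.1/10) = 645654229.0347
  10^(77.6/10) = 57543993.7337
Difference: 645654229.0347 - 57543993.7337 = 588110235.301
L_source = 10 * log10(588110235.301) = 87.69

87.69 dB


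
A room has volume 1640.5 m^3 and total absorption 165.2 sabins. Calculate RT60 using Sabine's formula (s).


Given values:
  V = 1640.5 m^3
  A = 165.2 sabins
Formula: RT60 = 0.161 * V / A
Numerator: 0.161 * 1640.5 = 264.1205
RT60 = 264.1205 / 165.2 = 1.599

1.599 s


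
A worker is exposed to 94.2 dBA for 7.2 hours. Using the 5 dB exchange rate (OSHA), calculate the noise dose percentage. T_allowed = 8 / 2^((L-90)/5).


Given values:
  L = 94.2 dBA, T = 7.2 hours
Formula: T_allowed = 8 / 2^((L - 90) / 5)
Compute exponent: (94.2 - 90) / 5 = 0.84
Compute 2^(0.84) = 1.79005
T_allowed = 8 / 1.79005 = 4.469149 hours
Dose = (T / T_allowed) * 100
Dose = (7.2 / 4.469149) * 100 = 161.1

161.1 %


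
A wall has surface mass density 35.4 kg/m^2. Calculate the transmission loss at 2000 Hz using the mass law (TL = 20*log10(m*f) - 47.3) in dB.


Given values:
  m = 35.4 kg/m^2, f = 2000 Hz
Formula: TL = 20 * log10(m * f) - 47.3
Compute m * f = 35.4 * 2000 = 70800.0
Compute log10(70800.0) = 4.850033
Compute 20 * 4.850033 = 97.0007
TL = 97.0007 - 47.3 = 49.7

49.7 dB


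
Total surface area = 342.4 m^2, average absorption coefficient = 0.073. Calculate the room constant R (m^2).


Given values:
  S = 342.4 m^2, alpha = 0.073
Formula: R = S * alpha / (1 - alpha)
Numerator: 342.4 * 0.073 = 24.9952
Denominator: 1 - 0.073 = 0.927
R = 24.9952 / 0.927 = 26.96

26.96 m^2


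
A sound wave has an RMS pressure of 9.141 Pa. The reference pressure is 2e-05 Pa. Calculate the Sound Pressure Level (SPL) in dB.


Given values:
  p = 9.141 Pa
  p_ref = 2e-05 Pa
Formula: SPL = 20 * log10(p / p_ref)
Compute ratio: p / p_ref = 9.141 / 2e-05 = 457050
Compute log10: log10(457050) = 5.659964
Multiply: SPL = 20 * 5.659964 = 113.2

113.2 dB


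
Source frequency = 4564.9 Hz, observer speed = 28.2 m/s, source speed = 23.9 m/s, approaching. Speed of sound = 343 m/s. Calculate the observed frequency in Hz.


Given values:
  f_s = 4564.9 Hz, v_o = 28.2 m/s, v_s = 23.9 m/s
  Direction: approaching
Formula: f_o = f_s * (c + v_o) / (c - v_s)
Numerator: c + v_o = 343 + 28.2 = 371.2
Denominator: c - v_s = 343 - 23.9 = 319.1
f_o = 4564.9 * 371.2 / 319.1 = 5310.22

5310.22 Hz


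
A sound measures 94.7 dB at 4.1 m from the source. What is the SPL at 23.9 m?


Given values:
  SPL1 = 94.7 dB, r1 = 4.1 m, r2 = 23.9 m
Formula: SPL2 = SPL1 - 20 * log10(r2 / r1)
Compute ratio: r2 / r1 = 23.9 / 4.1 = 5.8293
Compute log10: log10(5.8293) = 0.765616
Compute drop: 20 * 0.765616 = 15.3123
SPL2 = 94.7 - 15.3123 = 79.39

79.39 dB


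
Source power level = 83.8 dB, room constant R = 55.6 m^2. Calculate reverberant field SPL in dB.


Given values:
  Lw = 83.8 dB, R = 55.6 m^2
Formula: SPL = Lw + 10 * log10(4 / R)
Compute 4 / R = 4 / 55.6 = 0.071942
Compute 10 * log10(0.071942) = -11.4302
SPL = 83.8 + (-11.4302) = 72.37

72.37 dB


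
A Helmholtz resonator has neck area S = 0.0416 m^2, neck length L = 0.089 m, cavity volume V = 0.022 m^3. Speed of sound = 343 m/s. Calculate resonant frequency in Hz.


Given values:
  S = 0.0416 m^2, L = 0.089 m, V = 0.022 m^3, c = 343 m/s
Formula: f = (c / (2*pi)) * sqrt(S / (V * L))
Compute V * L = 0.022 * 0.089 = 0.001958
Compute S / (V * L) = 0.0416 / 0.001958 = 21.2462
Compute sqrt(21.2462) = 4.60936
Compute c / (2*pi) = 343 / 6.283185 = 54.590148
f = 54.590148 * 4.60936 = 251.63

251.63 Hz


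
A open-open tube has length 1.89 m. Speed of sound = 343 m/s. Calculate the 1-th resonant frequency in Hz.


Given values:
  Tube type: open-open, L = 1.89 m, c = 343 m/s, n = 1
Formula: f_n = n * c / (2 * L)
Compute 2 * L = 2 * 1.89 = 3.78
f = 1 * 343 / 3.78
f = 90.74

90.74 Hz


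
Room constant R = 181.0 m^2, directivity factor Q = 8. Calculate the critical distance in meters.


Given values:
  R = 181.0 m^2, Q = 8
Formula: d_c = 0.141 * sqrt(Q * R)
Compute Q * R = 8 * 181.0 = 1448.0
Compute sqrt(1448.0) = 38.0526
d_c = 0.141 * 38.0526 = 5.365

5.365 m


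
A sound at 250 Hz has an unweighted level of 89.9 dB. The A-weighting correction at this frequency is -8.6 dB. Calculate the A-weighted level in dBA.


Given values:
  SPL = 89.9 dB
  A-weighting at 250 Hz = -8.6 dB
Formula: L_A = SPL + A_weight
L_A = 89.9 + (-8.6)
L_A = 81.3

81.3 dBA


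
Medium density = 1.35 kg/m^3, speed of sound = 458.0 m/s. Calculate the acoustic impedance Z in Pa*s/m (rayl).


Given values:
  rho = 1.35 kg/m^3
  c = 458.0 m/s
Formula: Z = rho * c
Z = 1.35 * 458.0
Z = 618.3

618.3 rayl


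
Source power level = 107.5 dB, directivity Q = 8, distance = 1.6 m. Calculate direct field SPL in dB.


Given values:
  Lw = 107.5 dB, Q = 8, r = 1.6 m
Formula: SPL = Lw + 10 * log10(Q / (4 * pi * r^2))
Compute 4 * pi * r^2 = 4 * pi * 1.6^2 = 32.1699
Compute Q / denom = 8 / 32.1699 = 0.24867967
Compute 10 * log10(0.24867967) = -6.0436
SPL = 107.5 + (-6.0436) = 101.46

101.46 dB


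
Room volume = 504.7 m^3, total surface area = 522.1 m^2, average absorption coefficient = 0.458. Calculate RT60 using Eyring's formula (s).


Given values:
  V = 504.7 m^3, S = 522.1 m^2, alpha = 0.458
Formula: RT60 = 0.161 * V / (-S * ln(1 - alpha))
Compute ln(1 - 0.458) = ln(0.542) = -0.612489
Denominator: -522.1 * -0.612489 = 319.7805
Numerator: 0.161 * 504.7 = 81.2567
RT60 = 81.2567 / 319.7805 = 0.254

0.254 s


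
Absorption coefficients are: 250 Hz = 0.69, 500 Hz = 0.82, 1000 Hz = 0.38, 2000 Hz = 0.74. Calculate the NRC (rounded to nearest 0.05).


Given values:
  a_250 = 0.69, a_500 = 0.82
  a_1000 = 0.38, a_2000 = 0.74
Formula: NRC = (a250 + a500 + a1000 + a2000) / 4
Sum = 0.69 + 0.82 + 0.38 + 0.74 = 2.63
NRC = 2.63 / 4 = 0.6575
Rounded to nearest 0.05: 0.65

0.65


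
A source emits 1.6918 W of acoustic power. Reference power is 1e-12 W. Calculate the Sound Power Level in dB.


Given values:
  W = 1.6918 W
  W_ref = 1e-12 W
Formula: SWL = 10 * log10(W / W_ref)
Compute ratio: W / W_ref = 1691800000000
Compute log10: log10(1691800000000) = 12.228349
Multiply: SWL = 10 * 12.228349 = 122.28

122.28 dB


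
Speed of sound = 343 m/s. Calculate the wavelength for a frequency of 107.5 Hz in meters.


Given values:
  c = 343 m/s, f = 107.5 Hz
Formula: lambda = c / f
lambda = 343 / 107.5
lambda = 3.1907

3.1907 m


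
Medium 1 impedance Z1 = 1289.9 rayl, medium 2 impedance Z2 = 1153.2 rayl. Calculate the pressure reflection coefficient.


Given values:
  Z1 = 1289.9 rayl, Z2 = 1153.2 rayl
Formula: R = (Z2 - Z1) / (Z2 + Z1)
Numerator: Z2 - Z1 = 1153.2 - 1289.9 = -136.7
Denominator: Z2 + Z1 = 1153.2 + 1289.9 = 2443.1
R = -136.7 / 2443.1 = -0.056

-0.056


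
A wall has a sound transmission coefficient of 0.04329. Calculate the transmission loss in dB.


Given values:
  tau = 0.04329
Formula: TL = 10 * log10(1 / tau)
Compute 1 / tau = 1 / 0.04329 = 23.1
Compute log10(23.1) = 1.363612
TL = 10 * 1.363612 = 13.64

13.64 dB


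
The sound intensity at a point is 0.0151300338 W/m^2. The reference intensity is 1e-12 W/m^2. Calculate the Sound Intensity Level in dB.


Given values:
  I = 0.0151300338 W/m^2
  I_ref = 1e-12 W/m^2
Formula: SIL = 10 * log10(I / I_ref)
Compute ratio: I / I_ref = 15130033800
Compute log10: log10(15130033800) = 10.17984
Multiply: SIL = 10 * 10.17984 = 101.8

101.8 dB


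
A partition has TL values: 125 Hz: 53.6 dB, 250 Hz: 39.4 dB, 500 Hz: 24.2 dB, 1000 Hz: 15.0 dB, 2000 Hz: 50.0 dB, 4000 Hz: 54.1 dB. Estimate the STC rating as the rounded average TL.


Given TL values at each frequency:
  125 Hz: 53.6 dB
  250 Hz: 39.4 dB
  500 Hz: 24.2 dB
  1000 Hz: 15.0 dB
  2000 Hz: 50.0 dB
  4000 Hz: 54.1 dB
Formula: STC ~ round(average of TL values)
Sum = 53.6 + 39.4 + 24.2 + 15.0 + 50.0 + 54.1 = 236.3
Average = 236.3 / 6 = 39.38
Rounded: 39

39


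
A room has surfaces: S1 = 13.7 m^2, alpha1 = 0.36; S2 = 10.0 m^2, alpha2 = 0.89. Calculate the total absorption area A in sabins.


Given surfaces:
  Surface 1: 13.7 * 0.36 = 4.932
  Surface 2: 10.0 * 0.89 = 8.9
Formula: A = sum(Si * alpha_i)
A = 4.932 + 8.9
A = 13.83

13.83 sabins


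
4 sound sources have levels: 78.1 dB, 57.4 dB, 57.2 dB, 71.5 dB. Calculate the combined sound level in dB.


Formula: L_total = 10 * log10( sum(10^(Li/10)) )
  Source 1: 10^(78.1/10) = 64565422.9035
  Source 2: 10^(57.4/10) = 549540.8739
  Source 3: 10^(57.2/10) = 524807.4602
  Source 4: 10^(71.5/10) = 14125375.4462
Sum of linear values = 79765146.6838
L_total = 10 * log10(79765146.6838) = 79.02

79.02 dB


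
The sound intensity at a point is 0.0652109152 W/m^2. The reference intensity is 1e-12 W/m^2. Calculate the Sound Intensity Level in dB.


Given values:
  I = 0.0652109152 W/m^2
  I_ref = 1e-12 W/m^2
Formula: SIL = 10 * log10(I / I_ref)
Compute ratio: I / I_ref = 65210915200
Compute log10: log10(65210915200) = 10.81432
Multiply: SIL = 10 * 10.81432 = 108.14

108.14 dB


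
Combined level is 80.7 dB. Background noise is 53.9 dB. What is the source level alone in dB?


Given values:
  L_total = 80.7 dB, L_bg = 53.9 dB
Formula: L_source = 10 * log10(10^(L_total/10) - 10^(L_bg/10))
Convert to linear:
  10^(80.7/10) = 117489755.494
  10^(53.9/10) = 245470.8916
Difference: 117489755.494 - 245470.8916 = 117244284.6024
L_source = 10 * log10(117244284.6024) = 80.69

80.69 dB


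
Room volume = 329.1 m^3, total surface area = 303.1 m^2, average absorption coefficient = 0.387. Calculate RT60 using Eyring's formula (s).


Given values:
  V = 329.1 m^3, S = 303.1 m^2, alpha = 0.387
Formula: RT60 = 0.161 * V / (-S * ln(1 - alpha))
Compute ln(1 - 0.387) = ln(0.613) = -0.48939
Denominator: -303.1 * -0.48939 = 148.3341
Numerator: 0.161 * 329.1 = 52.9851
RT60 = 52.9851 / 148.3341 = 0.357

0.357 s


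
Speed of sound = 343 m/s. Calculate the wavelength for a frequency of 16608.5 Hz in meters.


Given values:
  c = 343 m/s, f = 16608.5 Hz
Formula: lambda = c / f
lambda = 343 / 16608.5
lambda = 0.0207

0.0207 m


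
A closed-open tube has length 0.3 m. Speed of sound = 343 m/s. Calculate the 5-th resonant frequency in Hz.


Given values:
  Tube type: closed-open, L = 0.3 m, c = 343 m/s, n = 5
Formula: f_n = (2n - 1) * c / (4 * L)
Compute 2n - 1 = 2*5 - 1 = 9
Compute 4 * L = 4 * 0.3 = 1.2
f = 9 * 343 / 1.2
f = 2572.5

2572.5 Hz


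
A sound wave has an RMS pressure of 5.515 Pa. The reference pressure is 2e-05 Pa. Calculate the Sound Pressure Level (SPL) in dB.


Given values:
  p = 5.515 Pa
  p_ref = 2e-05 Pa
Formula: SPL = 20 * log10(p / p_ref)
Compute ratio: p / p_ref = 5.515 / 2e-05 = 275750
Compute log10: log10(275750) = 5.440516
Multiply: SPL = 20 * 5.440516 = 108.81

108.81 dB


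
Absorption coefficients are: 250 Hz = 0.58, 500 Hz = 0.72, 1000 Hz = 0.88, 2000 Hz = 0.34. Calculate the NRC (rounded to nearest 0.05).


Given values:
  a_250 = 0.58, a_500 = 0.72
  a_1000 = 0.88, a_2000 = 0.34
Formula: NRC = (a250 + a500 + a1000 + a2000) / 4
Sum = 0.58 + 0.72 + 0.88 + 0.34 = 2.52
NRC = 2.52 / 4 = 0.63
Rounded to nearest 0.05: 0.65

0.65


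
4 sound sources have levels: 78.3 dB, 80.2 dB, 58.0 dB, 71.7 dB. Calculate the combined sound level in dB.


Formula: L_total = 10 * log10( sum(10^(Li/10)) )
  Source 1: 10^(78.3/10) = 67608297.5392
  Source 2: 10^(80.2/10) = 104712854.8051
  Source 3: 10^(58.0/10) = 630957.3445
  Source 4: 10^(71.7/10) = 14791083.8817
Sum of linear values = 187743193.5705
L_total = 10 * log10(187743193.5705) = 82.74

82.74 dB


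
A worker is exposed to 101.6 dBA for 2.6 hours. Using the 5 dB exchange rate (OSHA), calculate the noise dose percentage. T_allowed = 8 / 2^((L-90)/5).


Given values:
  L = 101.6 dBA, T = 2.6 hours
Formula: T_allowed = 8 / 2^((L - 90) / 5)
Compute exponent: (101.6 - 90) / 5 = 2.32
Compute 2^(2.32) = 4.993322
T_allowed = 8 / 4.993322 = 1.60214 hours
Dose = (T / T_allowed) * 100
Dose = (2.6 / 1.60214) * 100 = 162.28

162.28 %


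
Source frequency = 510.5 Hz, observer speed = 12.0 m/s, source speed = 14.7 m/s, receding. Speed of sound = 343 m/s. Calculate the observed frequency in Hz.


Given values:
  f_s = 510.5 Hz, v_o = 12.0 m/s, v_s = 14.7 m/s
  Direction: receding
Formula: f_o = f_s * (c - v_o) / (c + v_s)
Numerator: c - v_o = 343 - 12.0 = 331.0
Denominator: c + v_s = 343 + 14.7 = 357.7
f_o = 510.5 * 331.0 / 357.7 = 472.39

472.39 Hz


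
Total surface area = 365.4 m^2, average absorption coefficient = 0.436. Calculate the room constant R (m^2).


Given values:
  S = 365.4 m^2, alpha = 0.436
Formula: R = S * alpha / (1 - alpha)
Numerator: 365.4 * 0.436 = 159.3144
Denominator: 1 - 0.436 = 0.564
R = 159.3144 / 0.564 = 282.47

282.47 m^2


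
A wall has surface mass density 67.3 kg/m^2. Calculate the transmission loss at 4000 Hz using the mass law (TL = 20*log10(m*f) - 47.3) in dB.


Given values:
  m = 67.3 kg/m^2, f = 4000 Hz
Formula: TL = 20 * log10(m * f) - 47.3
Compute m * f = 67.3 * 4000 = 269200.0
Compute log10(269200.0) = 5.430075
Compute 20 * 5.430075 = 108.6015
TL = 108.6015 - 47.3 = 61.3

61.3 dB


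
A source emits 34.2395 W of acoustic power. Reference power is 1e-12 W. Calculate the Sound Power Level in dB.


Given values:
  W = 34.2395 W
  W_ref = 1e-12 W
Formula: SWL = 10 * log10(W / W_ref)
Compute ratio: W / W_ref = 34239500000000
Compute log10: log10(34239500000000) = 13.534527
Multiply: SWL = 10 * 13.534527 = 135.35

135.35 dB


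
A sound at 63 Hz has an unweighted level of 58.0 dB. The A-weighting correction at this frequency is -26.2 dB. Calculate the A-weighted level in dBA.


Given values:
  SPL = 58.0 dB
  A-weighting at 63 Hz = -26.2 dB
Formula: L_A = SPL + A_weight
L_A = 58.0 + (-26.2)
L_A = 31.8

31.8 dBA


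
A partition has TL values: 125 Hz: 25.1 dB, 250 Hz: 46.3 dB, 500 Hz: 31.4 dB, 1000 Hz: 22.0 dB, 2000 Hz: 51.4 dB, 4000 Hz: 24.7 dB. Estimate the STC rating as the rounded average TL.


Given TL values at each frequency:
  125 Hz: 25.1 dB
  250 Hz: 46.3 dB
  500 Hz: 31.4 dB
  1000 Hz: 22.0 dB
  2000 Hz: 51.4 dB
  4000 Hz: 24.7 dB
Formula: STC ~ round(average of TL values)
Sum = 25.1 + 46.3 + 31.4 + 22.0 + 51.4 + 24.7 = 200.9
Average = 200.9 / 6 = 33.48
Rounded: 33

33


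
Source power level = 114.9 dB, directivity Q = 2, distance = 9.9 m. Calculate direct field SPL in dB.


Given values:
  Lw = 114.9 dB, Q = 2, r = 9.9 m
Formula: SPL = Lw + 10 * log10(Q / (4 * pi * r^2))
Compute 4 * pi * r^2 = 4 * pi * 9.9^2 = 1231.63
Compute Q / denom = 2 / 1231.63 = 0.00162386
Compute 10 * log10(0.00162386) = -27.8945
SPL = 114.9 + (-27.8945) = 87.01

87.01 dB


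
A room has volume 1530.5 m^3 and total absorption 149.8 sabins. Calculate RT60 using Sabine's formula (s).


Given values:
  V = 1530.5 m^3
  A = 149.8 sabins
Formula: RT60 = 0.161 * V / A
Numerator: 0.161 * 1530.5 = 246.4105
RT60 = 246.4105 / 149.8 = 1.645

1.645 s


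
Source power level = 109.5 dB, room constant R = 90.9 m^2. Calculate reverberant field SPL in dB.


Given values:
  Lw = 109.5 dB, R = 90.9 m^2
Formula: SPL = Lw + 10 * log10(4 / R)
Compute 4 / R = 4 / 90.9 = 0.044004
Compute 10 * log10(0.044004) = -13.5651
SPL = 109.5 + (-13.5651) = 95.93

95.93 dB


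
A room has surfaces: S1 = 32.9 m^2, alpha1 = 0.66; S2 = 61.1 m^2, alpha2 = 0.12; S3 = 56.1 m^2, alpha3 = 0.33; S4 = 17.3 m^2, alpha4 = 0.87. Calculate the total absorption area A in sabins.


Given surfaces:
  Surface 1: 32.9 * 0.66 = 21.714
  Surface 2: 61.1 * 0.12 = 7.332
  Surface 3: 56.1 * 0.33 = 18.513
  Surface 4: 17.3 * 0.87 = 15.051
Formula: A = sum(Si * alpha_i)
A = 21.714 + 7.332 + 18.513 + 15.051
A = 62.61

62.61 sabins


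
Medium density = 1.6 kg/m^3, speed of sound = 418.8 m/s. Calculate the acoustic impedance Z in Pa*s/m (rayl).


Given values:
  rho = 1.6 kg/m^3
  c = 418.8 m/s
Formula: Z = rho * c
Z = 1.6 * 418.8
Z = 670.08

670.08 rayl


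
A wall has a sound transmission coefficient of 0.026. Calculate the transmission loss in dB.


Given values:
  tau = 0.026
Formula: TL = 10 * log10(1 / tau)
Compute 1 / tau = 1 / 0.026 = 38.4615
Compute log10(38.4615) = 1.585026
TL = 10 * 1.585026 = 15.85

15.85 dB


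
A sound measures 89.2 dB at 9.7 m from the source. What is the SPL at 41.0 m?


Given values:
  SPL1 = 89.2 dB, r1 = 9.7 m, r2 = 41.0 m
Formula: SPL2 = SPL1 - 20 * log10(r2 / r1)
Compute ratio: r2 / r1 = 41.0 / 9.7 = 4.2268
Compute log10: log10(4.2268) = 0.626012
Compute drop: 20 * 0.626012 = 12.5202
SPL2 = 89.2 - 12.5202 = 76.68

76.68 dB


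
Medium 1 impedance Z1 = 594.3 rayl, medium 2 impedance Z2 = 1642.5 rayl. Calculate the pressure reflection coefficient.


Given values:
  Z1 = 594.3 rayl, Z2 = 1642.5 rayl
Formula: R = (Z2 - Z1) / (Z2 + Z1)
Numerator: Z2 - Z1 = 1642.5 - 594.3 = 1048.2
Denominator: Z2 + Z1 = 1642.5 + 594.3 = 2236.8
R = 1048.2 / 2236.8 = 0.4686

0.4686


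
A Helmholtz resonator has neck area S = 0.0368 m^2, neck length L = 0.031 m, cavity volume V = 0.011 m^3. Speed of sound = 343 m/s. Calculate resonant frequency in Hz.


Given values:
  S = 0.0368 m^2, L = 0.031 m, V = 0.011 m^3, c = 343 m/s
Formula: f = (c / (2*pi)) * sqrt(S / (V * L))
Compute V * L = 0.011 * 0.031 = 0.000341
Compute S / (V * L) = 0.0368 / 0.000341 = 107.9179
Compute sqrt(107.9179) = 10.388354
Compute c / (2*pi) = 343 / 6.283185 = 54.590148
f = 54.590148 * 10.388354 = 567.1

567.1 Hz


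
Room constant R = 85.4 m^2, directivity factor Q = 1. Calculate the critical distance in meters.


Given values:
  R = 85.4 m^2, Q = 1
Formula: d_c = 0.141 * sqrt(Q * R)
Compute Q * R = 1 * 85.4 = 85.4
Compute sqrt(85.4) = 9.2412
d_c = 0.141 * 9.2412 = 1.303

1.303 m


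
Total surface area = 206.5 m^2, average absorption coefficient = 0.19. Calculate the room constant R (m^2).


Given values:
  S = 206.5 m^2, alpha = 0.19
Formula: R = S * alpha / (1 - alpha)
Numerator: 206.5 * 0.19 = 39.235
Denominator: 1 - 0.19 = 0.81
R = 39.235 / 0.81 = 48.44

48.44 m^2


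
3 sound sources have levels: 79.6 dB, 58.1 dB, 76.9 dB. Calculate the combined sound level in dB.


Formula: L_total = 10 * log10( sum(10^(Li/10)) )
  Source 1: 10^(79.6/10) = 91201083.9356
  Source 2: 10^(58.1/10) = 645654.229
  Source 3: 10^(76.9/10) = 48977881.9368
Sum of linear values = 140824620.1014
L_total = 10 * log10(140824620.1014) = 81.49

81.49 dB


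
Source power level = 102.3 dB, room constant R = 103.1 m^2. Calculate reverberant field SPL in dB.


Given values:
  Lw = 102.3 dB, R = 103.1 m^2
Formula: SPL = Lw + 10 * log10(4 / R)
Compute 4 / R = 4 / 103.1 = 0.038797
Compute 10 * log10(0.038797) = -14.112
SPL = 102.3 + (-14.112) = 88.19

88.19 dB


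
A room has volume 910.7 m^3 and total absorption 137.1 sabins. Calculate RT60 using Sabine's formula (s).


Given values:
  V = 910.7 m^3
  A = 137.1 sabins
Formula: RT60 = 0.161 * V / A
Numerator: 0.161 * 910.7 = 146.6227
RT60 = 146.6227 / 137.1 = 1.069

1.069 s


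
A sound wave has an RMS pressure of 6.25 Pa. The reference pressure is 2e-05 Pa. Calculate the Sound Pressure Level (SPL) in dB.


Given values:
  p = 6.25 Pa
  p_ref = 2e-05 Pa
Formula: SPL = 20 * log10(p / p_ref)
Compute ratio: p / p_ref = 6.25 / 2e-05 = 312500
Compute log10: log10(312500) = 5.49485
Multiply: SPL = 20 * 5.49485 = 109.9

109.9 dB


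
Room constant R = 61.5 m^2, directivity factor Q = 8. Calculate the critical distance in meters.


Given values:
  R = 61.5 m^2, Q = 8
Formula: d_c = 0.141 * sqrt(Q * R)
Compute Q * R = 8 * 61.5 = 492.0
Compute sqrt(492.0) = 22.1811
d_c = 0.141 * 22.1811 = 3.128

3.128 m


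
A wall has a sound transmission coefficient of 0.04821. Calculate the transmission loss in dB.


Given values:
  tau = 0.04821
Formula: TL = 10 * log10(1 / tau)
Compute 1 / tau = 1 / 0.04821 = 20.7426
Compute log10(20.7426) = 1.316863
TL = 10 * 1.316863 = 13.17

13.17 dB


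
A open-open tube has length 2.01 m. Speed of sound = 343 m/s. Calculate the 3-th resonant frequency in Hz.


Given values:
  Tube type: open-open, L = 2.01 m, c = 343 m/s, n = 3
Formula: f_n = n * c / (2 * L)
Compute 2 * L = 2 * 2.01 = 4.02
f = 3 * 343 / 4.02
f = 255.97

255.97 Hz


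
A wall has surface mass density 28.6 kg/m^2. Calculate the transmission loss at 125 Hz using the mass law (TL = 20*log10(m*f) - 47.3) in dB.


Given values:
  m = 28.6 kg/m^2, f = 125 Hz
Formula: TL = 20 * log10(m * f) - 47.3
Compute m * f = 28.6 * 125 = 3575.0
Compute log10(3575.0) = 3.553276
Compute 20 * 3.553276 = 71.0655
TL = 71.0655 - 47.3 = 23.77

23.77 dB


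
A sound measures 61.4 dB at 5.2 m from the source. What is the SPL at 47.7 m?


Given values:
  SPL1 = 61.4 dB, r1 = 5.2 m, r2 = 47.7 m
Formula: SPL2 = SPL1 - 20 * log10(r2 / r1)
Compute ratio: r2 / r1 = 47.7 / 5.2 = 9.1731
Compute log10: log10(9.1731) = 0.962516
Compute drop: 20 * 0.962516 = 19.2503
SPL2 = 61.4 - 19.2503 = 42.15

42.15 dB


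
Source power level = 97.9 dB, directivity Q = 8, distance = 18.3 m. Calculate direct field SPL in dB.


Given values:
  Lw = 97.9 dB, Q = 8, r = 18.3 m
Formula: SPL = Lw + 10 * log10(Q / (4 * pi * r^2))
Compute 4 * pi * r^2 = 4 * pi * 18.3^2 = 4208.3519
Compute Q / denom = 8 / 4208.3519 = 0.00190098
Compute 10 * log10(0.00190098) = -27.2102
SPL = 97.9 + (-27.2102) = 70.69

70.69 dB


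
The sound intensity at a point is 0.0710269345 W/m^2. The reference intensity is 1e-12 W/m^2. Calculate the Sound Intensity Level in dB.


Given values:
  I = 0.0710269345 W/m^2
  I_ref = 1e-12 W/m^2
Formula: SIL = 10 * log10(I / I_ref)
Compute ratio: I / I_ref = 71026934500
Compute log10: log10(71026934500) = 10.851423
Multiply: SIL = 10 * 10.851423 = 108.51

108.51 dB


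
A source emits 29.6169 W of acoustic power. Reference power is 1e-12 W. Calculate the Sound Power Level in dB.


Given values:
  W = 29.6169 W
  W_ref = 1e-12 W
Formula: SWL = 10 * log10(W / W_ref)
Compute ratio: W / W_ref = 29616900000000
Compute log10: log10(29616900000000) = 13.47154
Multiply: SWL = 10 * 13.47154 = 134.72

134.72 dB


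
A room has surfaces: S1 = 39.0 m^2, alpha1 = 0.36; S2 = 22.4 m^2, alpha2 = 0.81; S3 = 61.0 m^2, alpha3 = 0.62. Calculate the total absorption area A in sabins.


Given surfaces:
  Surface 1: 39.0 * 0.36 = 14.04
  Surface 2: 22.4 * 0.81 = 18.144
  Surface 3: 61.0 * 0.62 = 37.82
Formula: A = sum(Si * alpha_i)
A = 14.04 + 18.144 + 37.82
A = 70.0

70.0 sabins


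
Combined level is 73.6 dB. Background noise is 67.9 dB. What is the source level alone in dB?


Given values:
  L_total = 73.6 dB, L_bg = 67.9 dB
Formula: L_source = 10 * log10(10^(L_total/10) - 10^(L_bg/10))
Convert to linear:
  10^(73.6/10) = 22908676.5277
  10^(67.9/10) = 6165950.0186
Difference: 22908676.5277 - 6165950.0186 = 16742726.5091
L_source = 10 * log10(16742726.5091) = 72.24

72.24 dB
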